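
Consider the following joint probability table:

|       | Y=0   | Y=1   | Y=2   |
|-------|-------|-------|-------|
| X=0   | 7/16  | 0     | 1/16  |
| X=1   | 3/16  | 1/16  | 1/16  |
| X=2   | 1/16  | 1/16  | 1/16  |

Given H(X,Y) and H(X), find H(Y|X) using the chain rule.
From the chain rule: H(X,Y) = H(X) + H(Y|X)
Therefore: H(Y|X) = H(X,Y) - H(X)

H(X,Y) = -[(7/16)·log₂(7/16) + (1/16)·log₂(1/16) + (3/16)·log₂(3/16) + (1/16)·log₂(1/16) + (1/16)·log₂(1/16) + (1/16)·log₂(1/16) + (1/16)·log₂(1/16) + (1/16)·log₂(1/16)]
  = 0.5218 + 0.2500 + 0.4528 + 0.2500 + 0.2500 + 0.2500 + 0.2500 + 0.2500
  = 2.4746 bits
Marginal P(X) (row sums):
  P(X=0) = 7/16 + 0 + 1/16 = 1/2
  P(X=1) = 3/16 + 1/16 + 1/16 = 5/16
  P(X=2) = 1/16 + 1/16 + 1/16 = 3/16
H(X) = -[(1/2)·log₂(1/2) + (5/16)·log₂(5/16) + (3/16)·log₂(3/16)]
  = 0.5000 + 0.5244 + 0.4528
  = 1.4772 bits

H(Y|X) = 2.4746 - 1.4772 = 0.9974 bits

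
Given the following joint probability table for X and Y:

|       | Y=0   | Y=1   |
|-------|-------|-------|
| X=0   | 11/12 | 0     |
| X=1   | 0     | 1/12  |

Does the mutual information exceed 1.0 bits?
Marginal P(X) (row sums):
  P(X=0) = 11/12 + 0 = 11/12
  P(X=1) = 0 + 1/12 = 1/12
Marginal P(Y) (column sums):
  P(Y=0) = 11/12 + 0 = 11/12
  P(Y=1) = 0 + 1/12 = 1/12

H(X) = -[(11/12)·log₂(11/12) + (1/12)·log₂(1/12)]
  = 0.1151 + 0.2987
  = 0.4138 bits
H(Y) = -[(11/12)·log₂(11/12) + (1/12)·log₂(1/12)]
  = 0.1151 + 0.2987
  = 0.4138 bits
H(X,Y) = -[(11/12)·log₂(11/12) + (1/12)·log₂(1/12)]
  = 0.1151 + 0.2987
  = 0.4138 bits

I(X;Y) = H(X) + H(Y) - H(X,Y)
  = 0.4138 + 0.4138 - 0.4138
  = 0.4138 bits

No. I(X;Y) = 0.4138 bits, which is ≤ 1.0 bits.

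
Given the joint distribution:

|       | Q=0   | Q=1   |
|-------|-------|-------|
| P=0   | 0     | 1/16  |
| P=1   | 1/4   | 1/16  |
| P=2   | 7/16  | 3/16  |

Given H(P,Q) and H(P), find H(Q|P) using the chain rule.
From the chain rule: H(P,Q) = H(P) + H(Q|P)
Therefore: H(Q|P) = H(P,Q) - H(P)

H(P,Q) = -[(1/16)·log₂(1/16) + (1/4)·log₂(1/4) + (1/16)·log₂(1/16) + (7/16)·log₂(7/16) + (3/16)·log₂(3/16)]
  = 0.2500 + 0.5000 + 0.2500 + 0.5218 + 0.4528
  = 1.9746 bits
Marginal P(P) (row sums):
  P(P=0) = 0 + 1/16 = 1/16
  P(P=1) = 1/4 + 1/16 = 5/16
  P(P=2) = 7/16 + 3/16 = 5/8
H(P) = -[(1/16)·log₂(1/16) + (5/16)·log₂(5/16) + (5/8)·log₂(5/8)]
  = 0.2500 + 0.5244 + 0.4238
  = 1.1982 bits

H(Q|P) = 1.9746 - 1.1982 = 0.7764 bits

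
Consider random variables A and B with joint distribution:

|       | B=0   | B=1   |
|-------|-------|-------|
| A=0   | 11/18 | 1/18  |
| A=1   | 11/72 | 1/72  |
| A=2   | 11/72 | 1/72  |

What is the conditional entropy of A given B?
Marginal P(B) (column sums):
  P(B=0) = 11/18 + 11/72 + 11/72 = 11/12
  P(B=1) = 1/18 + 1/72 + 1/72 = 1/12

H(A|B) = -Σ P(A,B)·log₂ P(A|B), where P(A|B) = P(A,B) / P(B)
  (A=0,B=0): P(A|B) = (11/18)/(11/12) = 2/3;  -(11/18)·log₂(2/3) = 0.3575
  (A=0,B=1): P(A|B) = (1/18)/(1/12) = 2/3;  -(1/18)·log₂(2/3) = 0.0325
  (A=1,B=0): P(A|B) = (11/72)/(11/12) = 1/6;  -(11/72)·log₂(1/6) = 0.3949
  (A=1,B=1): P(A|B) = (1/72)/(1/12) = 1/6;  -(1/72)·log₂(1/6) = 0.0359
  (A=2,B=0): P(A|B) = (11/72)/(11/12) = 1/6;  -(11/72)·log₂(1/6) = 0.3949
  (A=2,B=1): P(A|B) = (1/72)/(1/12) = 1/6;  -(1/72)·log₂(1/6) = 0.0359
H(A|B) = 0.3575 + 0.0325 + 0.3949 + 0.0359 + 0.3949 + 0.0359
  = 1.2516 bits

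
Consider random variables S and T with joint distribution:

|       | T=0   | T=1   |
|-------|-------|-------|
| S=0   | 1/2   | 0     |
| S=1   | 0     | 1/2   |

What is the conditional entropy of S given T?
Marginal P(T) (column sums):
  P(T=0) = 1/2 + 0 = 1/2
  P(T=1) = 0 + 1/2 = 1/2

H(S|T) = -Σ P(S,T)·log₂ P(S|T), where P(S|T) = P(S,T) / P(T)
  (cells with P(S,T) = 0 contribute 0)
  (S=0,T=0): P(S|T) = (1/2)/(1/2) = 1;  -(1/2)·log₂(1) = 0.0000
  (S=1,T=1): P(S|T) = (1/2)/(1/2) = 1;  -(1/2)·log₂(1) = 0.0000
H(S|T) = 0.0000 + 0.0000
  = 0.0000 bits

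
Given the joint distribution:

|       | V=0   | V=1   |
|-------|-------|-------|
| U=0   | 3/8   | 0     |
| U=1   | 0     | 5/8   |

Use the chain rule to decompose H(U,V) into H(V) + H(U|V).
By the chain rule: H(U,V) = H(V) + H(U|V)

Marginal P(V) (column sums):
  P(V=0) = 3/8 + 0 = 3/8
  P(V=1) = 0 + 5/8 = 5/8
H(V) = -[(3/8)·log₂(3/8) + (5/8)·log₂(5/8)]
  = 0.5306 + 0.4238
  = 0.9544 bits
H(U|V) = -Σ P(U,V)·log₂ P(U|V), where P(U|V) = P(U,V) / P(V)
  (cells with P(U,V) = 0 contribute 0)
  (U=0,V=0): P(U|V) = (3/8)/(3/8) = 1;  -(3/8)·log₂(1) = 0.0000
  (U=1,V=1): P(U|V) = (5/8)/(5/8) = 1;  -(5/8)·log₂(1) = 0.0000
H(U|V) = 0.0000 + 0.0000
  = 0.0000 bits

H(U,V) = H(V) + H(U|V) = 0.9544 + 0.0000 = 0.9544 bits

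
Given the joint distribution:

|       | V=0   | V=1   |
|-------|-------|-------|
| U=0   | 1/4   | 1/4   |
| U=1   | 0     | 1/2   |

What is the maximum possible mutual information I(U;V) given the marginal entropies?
The upper bound on mutual information is I(U;V) ≤ min(H(U), H(V)).

Marginal P(U) (row sums):
  P(U=0) = 1/4 + 1/4 = 1/2
  P(U=1) = 0 + 1/2 = 1/2
Marginal P(V) (column sums):
  P(V=0) = 1/4 + 0 = 1/4
  P(V=1) = 1/4 + 1/2 = 3/4

H(U) = -[(1/2)·log₂(1/2) + (1/2)·log₂(1/2)]
  = 0.5000 + 0.5000
  = 1.0000 bits
H(V) = -[(1/4)·log₂(1/4) + (3/4)·log₂(3/4)]
  = 0.5000 + 0.3113
  = 0.8113 bits

Maximum possible I(U;V) = min(1.0000, 0.8113) = 0.8113 bits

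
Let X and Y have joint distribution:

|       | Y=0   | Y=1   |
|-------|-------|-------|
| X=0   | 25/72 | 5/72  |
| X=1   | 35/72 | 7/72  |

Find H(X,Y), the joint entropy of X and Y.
H(X,Y) = -Σ P(X,Y) log₂ P(X,Y), summed over the non-zero cells:
H(X,Y) = -[(25/72)·log₂(25/72) + (5/72)·log₂(5/72) + (35/72)·log₂(35/72) + (7/72)·log₂(7/72)]
  = 0.5299 + 0.2672 + 0.5059 + 0.3269
  = 1.6299 bits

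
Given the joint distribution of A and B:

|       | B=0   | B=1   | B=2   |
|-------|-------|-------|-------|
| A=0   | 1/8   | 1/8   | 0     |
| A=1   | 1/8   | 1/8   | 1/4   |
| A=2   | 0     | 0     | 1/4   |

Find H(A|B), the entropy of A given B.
Marginal P(B) (column sums):
  P(B=0) = 1/8 + 1/8 + 0 = 1/4
  P(B=1) = 1/8 + 1/8 + 0 = 1/4
  P(B=2) = 0 + 1/4 + 1/4 = 1/2

H(A|B) = -Σ P(A,B)·log₂ P(A|B), where P(A|B) = P(A,B) / P(B)
  (cells with P(A,B) = 0 contribute 0)
  (A=0,B=0): P(A|B) = (1/8)/(1/4) = 1/2;  -(1/8)·log₂(1/2) = 0.1250
  (A=0,B=1): P(A|B) = (1/8)/(1/4) = 1/2;  -(1/8)·log₂(1/2) = 0.1250
  (A=1,B=0): P(A|B) = (1/8)/(1/4) = 1/2;  -(1/8)·log₂(1/2) = 0.1250
  (A=1,B=1): P(A|B) = (1/8)/(1/4) = 1/2;  -(1/8)·log₂(1/2) = 0.1250
  (A=1,B=2): P(A|B) = (1/4)/(1/2) = 1/2;  -(1/4)·log₂(1/2) = 0.2500
  (A=2,B=2): P(A|B) = (1/4)/(1/2) = 1/2;  -(1/4)·log₂(1/2) = 0.2500
H(A|B) = 0.1250 + 0.1250 + 0.1250 + 0.1250 + 0.2500 + 0.2500
  = 1.0000 bits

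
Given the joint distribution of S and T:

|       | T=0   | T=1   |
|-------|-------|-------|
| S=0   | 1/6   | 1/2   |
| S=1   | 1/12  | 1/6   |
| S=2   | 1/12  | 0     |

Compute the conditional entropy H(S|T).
Marginal P(T) (column sums):
  P(T=0) = 1/6 + 1/12 + 1/12 = 1/3
  P(T=1) = 1/2 + 1/6 + 0 = 2/3

H(S|T) = -Σ P(S,T)·log₂ P(S|T), where P(S|T) = P(S,T) / P(T)
  (cells with P(S,T) = 0 contribute 0)
  (S=0,T=0): P(S|T) = (1/6)/(1/3) = 1/2;  -(1/6)·log₂(1/2) = 0.1667
  (S=0,T=1): P(S|T) = (1/2)/(2/3) = 3/4;  -(1/2)·log₂(3/4) = 0.2075
  (S=1,T=0): P(S|T) = (1/12)/(1/3) = 1/4;  -(1/12)·log₂(1/4) = 0.1667
  (S=1,T=1): P(S|T) = (1/6)/(2/3) = 1/4;  -(1/6)·log₂(1/4) = 0.3333
  (S=2,T=0): P(S|T) = (1/12)/(1/3) = 1/4;  -(1/12)·log₂(1/4) = 0.1667
H(S|T) = 0.1667 + 0.2075 + 0.1667 + 0.3333 + 0.1667
  = 1.0409 bits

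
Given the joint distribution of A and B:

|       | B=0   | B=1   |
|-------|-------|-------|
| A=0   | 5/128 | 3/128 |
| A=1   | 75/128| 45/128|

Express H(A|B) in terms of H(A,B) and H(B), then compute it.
H(A|B) = H(A,B) - H(B)

Marginal P(B) (column sums):
  P(B=0) = 5/128 + 75/128 = 5/8
  P(B=1) = 3/128 + 45/128 = 3/8

H(A,B) = -[(5/128)·log₂(5/128) + (3/128)·log₂(3/128) + (75/128)·log₂(75/128) + (45/128)·log₂(45/128)]
  = 0.1827 + 0.1269 + 0.4519 + 0.5302
  = 1.2917 bits
H(B) = -[(5/8)·log₂(5/8) + (3/8)·log₂(3/8)]
  = 0.4238 + 0.5306
  = 0.9544 bits

H(A|B) = 1.2917 - 0.9544 = 0.3373 bits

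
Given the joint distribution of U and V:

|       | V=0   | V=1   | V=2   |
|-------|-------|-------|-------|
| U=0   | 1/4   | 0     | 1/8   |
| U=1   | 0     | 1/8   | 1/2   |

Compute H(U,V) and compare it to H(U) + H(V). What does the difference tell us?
Marginal P(U) (row sums):
  P(U=0) = 1/4 + 0 + 1/8 = 3/8
  P(U=1) = 0 + 1/8 + 1/2 = 5/8
Marginal P(V) (column sums):
  P(V=0) = 1/4 + 0 = 1/4
  P(V=1) = 0 + 1/8 = 1/8
  P(V=2) = 1/8 + 1/2 = 5/8

H(U,V) = -[(1/4)·log₂(1/4) + (1/8)·log₂(1/8) + (1/8)·log₂(1/8) + (1/2)·log₂(1/2)]
  = 0.5000 + 0.3750 + 0.3750 + 0.5000
  = 1.7500 bits
H(U) = -[(3/8)·log₂(3/8) + (5/8)·log₂(5/8)]
  = 0.5306 + 0.4238
  = 0.9544 bits
H(V) = -[(1/4)·log₂(1/4) + (1/8)·log₂(1/8) + (5/8)·log₂(5/8)]
  = 0.5000 + 0.3750 + 0.4238
  = 1.2988 bits

H(U) + H(V) = 0.9544 + 1.2988 = 2.2532 bits
Difference: H(U) + H(V) - H(U,V) = 2.2532 - 1.7500 = 0.5032 bits = I(U;V)

The difference is the mutual information; it is positive here, so U and V are dependent (knowing one reduces uncertainty about the other by 0.5032 bits).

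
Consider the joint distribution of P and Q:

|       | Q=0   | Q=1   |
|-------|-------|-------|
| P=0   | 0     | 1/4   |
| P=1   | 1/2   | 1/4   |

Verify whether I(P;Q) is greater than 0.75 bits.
Marginal P(P) (row sums):
  P(P=0) = 0 + 1/4 = 1/4
  P(P=1) = 1/2 + 1/4 = 3/4
Marginal P(Q) (column sums):
  P(Q=0) = 0 + 1/2 = 1/2
  P(Q=1) = 1/4 + 1/4 = 1/2

H(P) = -[(1/4)·log₂(1/4) + (3/4)·log₂(3/4)]
  = 0.5000 + 0.3113
  = 0.8113 bits
H(Q) = -[(1/2)·log₂(1/2) + (1/2)·log₂(1/2)]
  = 0.5000 + 0.5000
  = 1.0000 bits
H(P,Q) = -[(1/4)·log₂(1/4) + (1/2)·log₂(1/2) + (1/4)·log₂(1/4)]
  = 0.5000 + 0.5000 + 0.5000
  = 1.5000 bits

I(P;Q) = H(P) + H(Q) - H(P,Q)
  = 0.8113 + 1.0000 - 1.5000
  = 0.3113 bits

No. I(P;Q) = 0.3113 bits, which is ≤ 0.75 bits.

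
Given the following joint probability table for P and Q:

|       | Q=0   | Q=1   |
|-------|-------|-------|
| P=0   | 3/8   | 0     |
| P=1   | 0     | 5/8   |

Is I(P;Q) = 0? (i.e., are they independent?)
Marginal P(P) (row sums):
  P(P=0) = 3/8 + 0 = 3/8
  P(P=1) = 0 + 5/8 = 5/8
Marginal P(Q) (column sums):
  P(Q=0) = 3/8 + 0 = 3/8
  P(Q=1) = 0 + 5/8 = 5/8

P and Q are independent iff P(P=i,Q=j) = P(P=i)·P(Q=j) for every cell.
  P(P=0)·P(Q=0) = 3/8 × 3/8 = 9/64, but P(P=0,Q=0) = 3/8 ✗

No, P and Q are not independent. Quantitatively, I(P;Q) > 0:

H(P) = -[(3/8)·log₂(3/8) + (5/8)·log₂(5/8)]
  = 0.5306 + 0.4238
  = 0.9544 bits
H(Q) = -[(3/8)·log₂(3/8) + (5/8)·log₂(5/8)]
  = 0.5306 + 0.4238
  = 0.9544 bits
H(P,Q) = -[(3/8)·log₂(3/8) + (5/8)·log₂(5/8)]
  = 0.5306 + 0.4238
  = 0.9544 bits
I(P;Q) = H(P) + H(Q) - H(P,Q) = 0.9544 + 0.9544 - 0.9544 = 0.9544 bits > 0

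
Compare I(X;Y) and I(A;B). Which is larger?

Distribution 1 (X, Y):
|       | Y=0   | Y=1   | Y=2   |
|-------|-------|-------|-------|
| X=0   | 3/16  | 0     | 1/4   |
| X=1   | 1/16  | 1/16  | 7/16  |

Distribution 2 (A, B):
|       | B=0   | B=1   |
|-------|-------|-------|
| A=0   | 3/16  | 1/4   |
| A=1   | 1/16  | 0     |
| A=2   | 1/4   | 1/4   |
Distribution 1 (X, Y):
Marginal P(X) (row sums):
  P(X=0) = 3/16 + 0 + 1/4 = 7/16
  P(X=1) = 1/16 + 1/16 + 7/16 = 9/16
Marginal P(Y) (column sums):
  P(Y=0) = 3/16 + 1/16 = 1/4
  P(Y=1) = 0 + 1/16 = 1/16
  P(Y=2) = 1/4 + 7/16 = 11/16

H(X) = -[(7/16)·log₂(7/16) + (9/16)·log₂(9/16)]
  = 0.5218 + 0.4669
  = 0.9887 bits
H(Y) = -[(1/4)·log₂(1/4) + (1/16)·log₂(1/16) + (11/16)·log₂(11/16)]
  = 0.5000 + 0.2500 + 0.3716
  = 1.1216 bits
H(X,Y) = -[(3/16)·log₂(3/16) + (1/4)·log₂(1/4) + (1/16)·log₂(1/16) + (1/16)·log₂(1/16) + (7/16)·log₂(7/16)]
  = 0.4528 + 0.5000 + 0.2500 + 0.2500 + 0.5218
  = 1.9746 bits

I(X;Y) = H(X) + H(Y) - H(X,Y)
  = 0.9887 + 1.1216 - 1.9746
  = 0.1357 bits

Distribution 2 (A, B):
Marginal P(A) (row sums):
  P(A=0) = 3/16 + 1/4 = 7/16
  P(A=1) = 1/16 + 0 = 1/16
  P(A=2) = 1/4 + 1/4 = 1/2
Marginal P(B) (column sums):
  P(B=0) = 3/16 + 1/16 + 1/4 = 1/2
  P(B=1) = 1/4 + 0 + 1/4 = 1/2

H(A) = -[(7/16)·log₂(7/16) + (1/16)·log₂(1/16) + (1/2)·log₂(1/2)]
  = 0.5218 + 0.2500 + 0.5000
  = 1.2718 bits
H(B) = -[(1/2)·log₂(1/2) + (1/2)·log₂(1/2)]
  = 0.5000 + 0.5000
  = 1.0000 bits
H(A,B) = -[(3/16)·log₂(3/16) + (1/4)·log₂(1/4) + (1/16)·log₂(1/16) + (1/4)·log₂(1/4) + (1/4)·log₂(1/4)]
  = 0.4528 + 0.5000 + 0.2500 + 0.5000 + 0.5000
  = 2.2028 bits

I(A;B) = H(A) + H(B) - H(A,B)
  = 1.2718 + 1.0000 - 2.2028
  = 0.0690 bits

I(X;Y) = 0.1357 bits > I(A;B) = 0.0690 bits, so (X, Y) has the higher mutual information (stronger dependence).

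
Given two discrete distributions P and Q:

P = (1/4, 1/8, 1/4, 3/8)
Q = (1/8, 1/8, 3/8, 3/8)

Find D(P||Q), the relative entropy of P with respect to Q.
D(P||Q) = Σ P(i) log₂(P(i)/Q(i))
  i=0: (1/4) × log₂((1/4)/(1/8)) = (1/4) × log₂(2) = 0.2500
  i=1: (1/8) × log₂((1/8)/(1/8)) = (1/8) × log₂(1) = 0.0000
  i=2: (1/4) × log₂((1/4)/(3/8)) = (1/4) × log₂(2/3) = -0.1462
  i=3: (3/8) × log₂((3/8)/(3/8)) = (3/8) × log₂(1) = 0.0000
D(P||Q) = 0.2500 + 0.0000 - 0.1462 + 0.0000
  = 0.1038 bits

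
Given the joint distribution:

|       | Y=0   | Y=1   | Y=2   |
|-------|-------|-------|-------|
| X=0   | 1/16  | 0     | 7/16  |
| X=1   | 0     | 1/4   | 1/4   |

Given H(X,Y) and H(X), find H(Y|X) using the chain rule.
From the chain rule: H(X,Y) = H(X) + H(Y|X)
Therefore: H(Y|X) = H(X,Y) - H(X)

H(X,Y) = -[(1/16)·log₂(1/16) + (7/16)·log₂(7/16) + (1/4)·log₂(1/4) + (1/4)·log₂(1/4)]
  = 0.2500 + 0.5218 + 0.5000 + 0.5000
  = 1.7718 bits
Marginal P(X) (row sums):
  P(X=0) = 1/16 + 0 + 7/16 = 1/2
  P(X=1) = 0 + 1/4 + 1/4 = 1/2
H(X) = -[(1/2)·log₂(1/2) + (1/2)·log₂(1/2)]
  = 0.5000 + 0.5000
  = 1.0000 bits

H(Y|X) = 1.7718 - 1.0000 = 0.7718 bits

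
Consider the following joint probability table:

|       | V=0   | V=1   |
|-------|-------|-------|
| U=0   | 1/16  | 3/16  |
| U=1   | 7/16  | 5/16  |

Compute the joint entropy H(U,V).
H(U,V) = -Σ P(U,V) log₂ P(U,V), summed over the non-zero cells:
H(U,V) = -[(1/16)·log₂(1/16) + (3/16)·log₂(3/16) + (7/16)·log₂(7/16) + (5/16)·log₂(5/16)]
  = 0.2500 + 0.4528 + 0.5218 + 0.5244
  = 1.7490 bits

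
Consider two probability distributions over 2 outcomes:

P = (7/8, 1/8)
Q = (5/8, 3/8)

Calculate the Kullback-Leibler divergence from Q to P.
D(P||Q) = Σ P(i) log₂(P(i)/Q(i))
  i=0: (7/8) × log₂((7/8)/(5/8)) = (7/8) × log₂(7/5) = 0.4247
  i=1: (1/8) × log₂((1/8)/(3/8)) = (1/8) × log₂(1/3) = -0.1981
D(P||Q) = 0.4247 - 0.1981
  = 0.2266 bits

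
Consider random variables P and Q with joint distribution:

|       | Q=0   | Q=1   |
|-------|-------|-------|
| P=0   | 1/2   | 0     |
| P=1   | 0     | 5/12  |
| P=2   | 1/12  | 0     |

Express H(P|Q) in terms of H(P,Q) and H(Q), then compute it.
H(P|Q) = H(P,Q) - H(Q)

Marginal P(Q) (column sums):
  P(Q=0) = 1/2 + 0 + 1/12 = 7/12
  P(Q=1) = 0 + 5/12 + 0 = 5/12

H(P,Q) = -[(1/2)·log₂(1/2) + (5/12)·log₂(5/12) + (1/12)·log₂(1/12)]
  = 0.5000 + 0.5263 + 0.2987
  = 1.3250 bits
H(Q) = -[(7/12)·log₂(7/12) + (5/12)·log₂(5/12)]
  = 0.4536 + 0.5263
  = 0.9799 bits

H(P|Q) = 1.3250 - 0.9799 = 0.3451 bits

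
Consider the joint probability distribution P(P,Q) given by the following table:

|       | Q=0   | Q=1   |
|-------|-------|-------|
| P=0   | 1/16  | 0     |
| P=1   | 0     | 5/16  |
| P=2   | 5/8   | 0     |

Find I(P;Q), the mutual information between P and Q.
Marginal P(P) (row sums):
  P(P=0) = 1/16 + 0 = 1/16
  P(P=1) = 0 + 5/16 = 5/16
  P(P=2) = 5/8 + 0 = 5/8
Marginal P(Q) (column sums):
  P(Q=0) = 1/16 + 0 + 5/8 = 11/16
  P(Q=1) = 0 + 5/16 + 0 = 5/16

H(P) = -[(1/16)·log₂(1/16) + (5/16)·log₂(5/16) + (5/8)·log₂(5/8)]
  = 0.2500 + 0.5244 + 0.4238
  = 1.1982 bits
H(Q) = -[(11/16)·log₂(11/16) + (5/16)·log₂(5/16)]
  = 0.3716 + 0.5244
  = 0.8960 bits
H(P,Q) = -[(1/16)·log₂(1/16) + (5/16)·log₂(5/16) + (5/8)·log₂(5/8)]
  = 0.2500 + 0.5244 + 0.4238
  = 1.1982 bits

I(P;Q) = H(P) + H(Q) - H(P,Q)
  = 1.1982 + 0.8960 - 1.1982
  = 0.8960 bits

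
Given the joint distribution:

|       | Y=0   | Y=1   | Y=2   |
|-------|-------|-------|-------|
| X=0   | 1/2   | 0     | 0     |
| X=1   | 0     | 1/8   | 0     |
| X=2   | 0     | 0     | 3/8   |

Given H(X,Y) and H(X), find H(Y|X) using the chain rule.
From the chain rule: H(X,Y) = H(X) + H(Y|X)
Therefore: H(Y|X) = H(X,Y) - H(X)

H(X,Y) = -[(1/2)·log₂(1/2) + (1/8)·log₂(1/8) + (3/8)·log₂(3/8)]
  = 0.5000 + 0.3750 + 0.5306
  = 1.4056 bits
Marginal P(X) (row sums):
  P(X=0) = 1/2 + 0 + 0 = 1/2
  P(X=1) = 0 + 1/8 + 0 = 1/8
  P(X=2) = 0 + 0 + 3/8 = 3/8
H(X) = -[(1/2)·log₂(1/2) + (1/8)·log₂(1/8) + (3/8)·log₂(3/8)]
  = 0.5000 + 0.3750 + 0.5306
  = 1.4056 bits

H(Y|X) = 1.4056 - 1.4056 = 0.0000 bits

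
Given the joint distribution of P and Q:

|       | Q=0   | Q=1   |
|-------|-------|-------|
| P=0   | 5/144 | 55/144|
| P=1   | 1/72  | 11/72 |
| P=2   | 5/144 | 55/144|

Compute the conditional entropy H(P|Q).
Marginal P(Q) (column sums):
  P(Q=0) = 5/144 + 1/72 + 5/144 = 1/12
  P(Q=1) = 55/144 + 11/72 + 55/144 = 11/12

H(P|Q) = -Σ P(P,Q)·log₂ P(P|Q), where P(P|Q) = P(P,Q) / P(Q)
  (P=0,Q=0): P(P|Q) = (5/144)/(1/12) = 5/12;  -(5/144)·log₂(5/12) = 0.0439
  (P=0,Q=1): P(P|Q) = (55/144)/(11/12) = 5/12;  -(55/144)·log₂(5/12) = 0.4824
  (P=1,Q=0): P(P|Q) = (1/72)/(1/12) = 1/6;  -(1/72)·log₂(1/6) = 0.0359
  (P=1,Q=1): P(P|Q) = (11/72)/(11/12) = 1/6;  -(11/72)·log₂(1/6) = 0.3949
  (P=2,Q=0): P(P|Q) = (5/144)/(1/12) = 5/12;  -(5/144)·log₂(5/12) = 0.0439
  (P=2,Q=1): P(P|Q) = (55/144)/(11/12) = 5/12;  -(55/144)·log₂(5/12) = 0.4824
H(P|Q) = 0.0439 + 0.4824 + 0.0359 + 0.3949 + 0.0439 + 0.4824
  = 1.4834 bits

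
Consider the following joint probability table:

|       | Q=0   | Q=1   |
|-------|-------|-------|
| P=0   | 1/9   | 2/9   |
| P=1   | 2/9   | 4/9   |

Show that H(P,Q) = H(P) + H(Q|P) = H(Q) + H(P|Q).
Marginal P(P) (row sums):
  P(P=0) = 1/9 + 2/9 = 1/3
  P(P=1) = 2/9 + 4/9 = 2/3
Marginal P(Q) (column sums):
  P(Q=0) = 1/9 + 2/9 = 1/3
  P(Q=1) = 2/9 + 4/9 = 2/3

Decomposition 1: H(P) + H(Q|P)
H(P) = -[(1/3)·log₂(1/3) + (2/3)·log₂(2/3)]
  = 0.5283 + 0.3900
  = 0.9183 bits
H(Q|P) = -Σ P(P,Q)·log₂ P(Q|P), where P(Q|P) = P(P,Q) / P(P)
  (P=0,Q=0): P(Q|P) = (1/9)/(1/3) = 1/3;  -(1/9)·log₂(1/3) = 0.1761
  (P=0,Q=1): P(Q|P) = (2/9)/(1/3) = 2/3;  -(2/9)·log₂(2/3) = 0.1300
  (P=1,Q=0): P(Q|P) = (2/9)/(2/3) = 1/3;  -(2/9)·log₂(1/3) = 0.3522
  (P=1,Q=1): P(Q|P) = (4/9)/(2/3) = 2/3;  -(4/9)·log₂(2/3) = 0.2600
H(Q|P) = 0.1761 + 0.1300 + 0.3522 + 0.2600
  = 0.9183 bits
H(P) + H(Q|P) = 0.9183 + 0.9183 = 1.8366 bits

Decomposition 2: H(Q) + H(P|Q)
H(Q) = -[(1/3)·log₂(1/3) + (2/3)·log₂(2/3)]
  = 0.5283 + 0.3900
  = 0.9183 bits
H(P|Q) = -Σ P(P,Q)·log₂ P(P|Q), where P(P|Q) = P(P,Q) / P(Q)
  (P=0,Q=0): P(P|Q) = (1/9)/(1/3) = 1/3;  -(1/9)·log₂(1/3) = 0.1761
  (P=0,Q=1): P(P|Q) = (2/9)/(2/3) = 1/3;  -(2/9)·log₂(1/3) = 0.3522
  (P=1,Q=0): P(P|Q) = (2/9)/(1/3) = 2/3;  -(2/9)·log₂(2/3) = 0.1300
  (P=1,Q=1): P(P|Q) = (4/9)/(2/3) = 2/3;  -(4/9)·log₂(2/3) = 0.2600
H(P|Q) = 0.1761 + 0.3522 + 0.1300 + 0.2600
  = 0.9183 bits
H(Q) + H(P|Q) = 0.9183 + 0.9183 = 1.8366 bits

Direct computation of the joint entropy:
H(P,Q) = -[(1/9)·log₂(1/9) + (2/9)·log₂(2/9) + (2/9)·log₂(2/9) + (4/9)·log₂(4/9)]
  = 0.3522 + 0.4822 + 0.4822 + 0.5200
  = 1.8366 bits

All three agree: H(P,Q) = 1.8366 bits ✓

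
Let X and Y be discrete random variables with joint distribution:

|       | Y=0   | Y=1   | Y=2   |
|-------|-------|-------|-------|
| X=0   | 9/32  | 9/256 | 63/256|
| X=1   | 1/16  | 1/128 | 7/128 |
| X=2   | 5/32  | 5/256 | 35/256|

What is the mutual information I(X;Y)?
Marginal P(X) (row sums):
  P(X=0) = 9/32 + 9/256 + 63/256 = 9/16
  P(X=1) = 1/16 + 1/128 + 7/128 = 1/8
  P(X=2) = 5/32 + 5/256 + 35/256 = 5/16
Marginal P(Y) (column sums):
  P(Y=0) = 9/32 + 1/16 + 5/32 = 1/2
  P(Y=1) = 9/256 + 1/128 + 5/256 = 1/16
  P(Y=2) = 63/256 + 7/128 + 35/256 = 7/16

H(X) = -[(9/16)·log₂(9/16) + (1/8)·log₂(1/8) + (5/16)·log₂(5/16)]
  = 0.4669 + 0.3750 + 0.5244
  = 1.3663 bits
H(Y) = -[(1/2)·log₂(1/2) + (1/16)·log₂(1/16) + (7/16)·log₂(7/16)]
  = 0.5000 + 0.2500 + 0.5218
  = 1.2718 bits
H(X,Y) = -[(9/32)·log₂(9/32) + (9/256)·log₂(9/256) + (63/256)·log₂(63/256) + (1/16)·log₂(1/16) + (1/128)·log₂(1/128) + (7/128)·log₂(7/128) + (5/32)·log₂(5/32) + (5/256)·log₂(5/256) + (35/256)·log₂(35/256)]
  = 0.5147 + 0.1698 + 0.4978 + 0.2500 + 0.0547 + 0.2293 + 0.4184 + 0.1109 + 0.3925
  = 2.6381 bits

I(X;Y) = H(X) + H(Y) - H(X,Y)
  = 1.3663 + 1.2718 - 2.6381
  = 0.0000 bits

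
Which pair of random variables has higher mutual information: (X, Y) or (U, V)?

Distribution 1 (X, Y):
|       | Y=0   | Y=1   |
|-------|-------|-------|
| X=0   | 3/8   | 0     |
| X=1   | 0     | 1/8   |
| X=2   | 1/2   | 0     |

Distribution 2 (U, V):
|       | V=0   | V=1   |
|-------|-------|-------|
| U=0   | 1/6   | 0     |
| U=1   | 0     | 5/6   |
Distribution 1 (X, Y):
Marginal P(X) (row sums):
  P(X=0) = 3/8 + 0 = 3/8
  P(X=1) = 0 + 1/8 = 1/8
  P(X=2) = 1/2 + 0 = 1/2
Marginal P(Y) (column sums):
  P(Y=0) = 3/8 + 0 + 1/2 = 7/8
  P(Y=1) = 0 + 1/8 + 0 = 1/8

H(X) = -[(3/8)·log₂(3/8) + (1/8)·log₂(1/8) + (1/2)·log₂(1/2)]
  = 0.5306 + 0.3750 + 0.5000
  = 1.4056 bits
H(Y) = -[(7/8)·log₂(7/8) + (1/8)·log₂(1/8)]
  = 0.1686 + 0.3750
  = 0.5436 bits
H(X,Y) = -[(3/8)·log₂(3/8) + (1/8)·log₂(1/8) + (1/2)·log₂(1/2)]
  = 0.5306 + 0.3750 + 0.5000
  = 1.4056 bits

I(X;Y) = H(X) + H(Y) - H(X,Y)
  = 1.4056 + 0.5436 - 1.4056
  = 0.5436 bits

Distribution 2 (U, V):
Marginal P(U) (row sums):
  P(U=0) = 1/6 + 0 = 1/6
  P(U=1) = 0 + 5/6 = 5/6
Marginal P(V) (column sums):
  P(V=0) = 1/6 + 0 = 1/6
  P(V=1) = 0 + 5/6 = 5/6

H(U) = -[(1/6)·log₂(1/6) + (5/6)·log₂(5/6)]
  = 0.4308 + 0.2192
  = 0.6500 bits
H(V) = -[(1/6)·log₂(1/6) + (5/6)·log₂(5/6)]
  = 0.4308 + 0.2192
  = 0.6500 bits
H(U,V) = -[(1/6)·log₂(1/6) + (5/6)·log₂(5/6)]
  = 0.4308 + 0.2192
  = 0.6500 bits

I(U;V) = H(U) + H(V) - H(U,V)
  = 0.6500 + 0.6500 - 0.6500
  = 0.6500 bits

I(U;V) = 0.6500 bits > I(X;Y) = 0.5436 bits, so (U, V) has the higher mutual information (stronger dependence).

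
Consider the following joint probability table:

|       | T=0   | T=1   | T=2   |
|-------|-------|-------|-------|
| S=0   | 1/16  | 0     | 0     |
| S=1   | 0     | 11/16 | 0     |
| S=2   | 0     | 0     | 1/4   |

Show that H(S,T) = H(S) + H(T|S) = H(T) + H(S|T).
Marginal P(S) (row sums):
  P(S=0) = 1/16 + 0 + 0 = 1/16
  P(S=1) = 0 + 11/16 + 0 = 11/16
  P(S=2) = 0 + 0 + 1/4 = 1/4
Marginal P(T) (column sums):
  P(T=0) = 1/16 + 0 + 0 = 1/16
  P(T=1) = 0 + 11/16 + 0 = 11/16
  P(T=2) = 0 + 0 + 1/4 = 1/4

Decomposition 1: H(S) + H(T|S)
H(S) = -[(1/16)·log₂(1/16) + (11/16)·log₂(11/16) + (1/4)·log₂(1/4)]
  = 0.2500 + 0.3716 + 0.5000
  = 1.1216 bits
H(T|S) = -Σ P(S,T)·log₂ P(T|S), where P(T|S) = P(S,T) / P(S)
  (cells with P(S,T) = 0 contribute 0)
  (S=0,T=0): P(T|S) = (1/16)/(1/16) = 1;  -(1/16)·log₂(1) = 0.0000
  (S=1,T=1): P(T|S) = (11/16)/(11/16) = 1;  -(11/16)·log₂(1) = 0.0000
  (S=2,T=2): P(T|S) = (1/4)/(1/4) = 1;  -(1/4)·log₂(1) = 0.0000
H(T|S) = 0.0000 + 0.0000 + 0.0000
  = 0.0000 bits
H(S) + H(T|S) = 1.1216 + 0.0000 = 1.1216 bits

Decomposition 2: H(T) + H(S|T)
H(T) = -[(1/16)·log₂(1/16) + (11/16)·log₂(11/16) + (1/4)·log₂(1/4)]
  = 0.2500 + 0.3716 + 0.5000
  = 1.1216 bits
H(S|T) = -Σ P(S,T)·log₂ P(S|T), where P(S|T) = P(S,T) / P(T)
  (cells with P(S,T) = 0 contribute 0)
  (S=0,T=0): P(S|T) = (1/16)/(1/16) = 1;  -(1/16)·log₂(1) = 0.0000
  (S=1,T=1): P(S|T) = (11/16)/(11/16) = 1;  -(11/16)·log₂(1) = 0.0000
  (S=2,T=2): P(S|T) = (1/4)/(1/4) = 1;  -(1/4)·log₂(1) = 0.0000
H(S|T) = 0.0000 + 0.0000 + 0.0000
  = 0.0000 bits
H(T) + H(S|T) = 1.1216 + 0.0000 = 1.1216 bits

Direct computation of the joint entropy:
H(S,T) = -[(1/16)·log₂(1/16) + (11/16)·log₂(11/16) + (1/4)·log₂(1/4)]
  = 0.2500 + 0.3716 + 0.5000
  = 1.1216 bits

All three agree: H(S,T) = 1.1216 bits ✓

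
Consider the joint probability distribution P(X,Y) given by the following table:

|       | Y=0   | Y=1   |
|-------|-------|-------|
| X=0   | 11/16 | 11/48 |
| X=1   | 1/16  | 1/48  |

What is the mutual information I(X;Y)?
Marginal P(X) (row sums):
  P(X=0) = 11/16 + 11/48 = 11/12
  P(X=1) = 1/16 + 1/48 = 1/12
Marginal P(Y) (column sums):
  P(Y=0) = 11/16 + 1/16 = 3/4
  P(Y=1) = 11/48 + 1/48 = 1/4

H(X) = -[(11/12)·log₂(11/12) + (1/12)·log₂(1/12)]
  = 0.1151 + 0.2987
  = 0.4138 bits
H(Y) = -[(3/4)·log₂(3/4) + (1/4)·log₂(1/4)]
  = 0.3113 + 0.5000
  = 0.8113 bits
H(X,Y) = -[(11/16)·log₂(11/16) + (11/48)·log₂(11/48) + (1/16)·log₂(1/16) + (1/48)·log₂(1/48)]
  = 0.3716 + 0.4871 + 0.2500 + 0.1164
  = 1.2251 bits

I(X;Y) = H(X) + H(Y) - H(X,Y)
  = 0.4138 + 0.8113 - 1.2251
  = 0.0000 bits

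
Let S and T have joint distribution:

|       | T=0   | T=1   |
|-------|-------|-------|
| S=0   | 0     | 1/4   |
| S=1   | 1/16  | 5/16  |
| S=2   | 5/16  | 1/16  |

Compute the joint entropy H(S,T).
H(S,T) = -Σ P(S,T) log₂ P(S,T), summed over the non-zero cells:
H(S,T) = -[(1/4)·log₂(1/4) + (1/16)·log₂(1/16) + (5/16)·log₂(5/16) + (5/16)·log₂(5/16) + (1/16)·log₂(1/16)]
  = 0.5000 + 0.2500 + 0.5244 + 0.5244 + 0.2500
  = 2.0488 bits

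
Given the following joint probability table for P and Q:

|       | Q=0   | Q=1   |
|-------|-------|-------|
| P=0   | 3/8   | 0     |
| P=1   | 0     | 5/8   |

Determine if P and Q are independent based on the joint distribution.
Marginal P(P) (row sums):
  P(P=0) = 3/8 + 0 = 3/8
  P(P=1) = 0 + 5/8 = 5/8
Marginal P(Q) (column sums):
  P(Q=0) = 3/8 + 0 = 3/8
  P(Q=1) = 0 + 5/8 = 5/8

P and Q are independent iff P(P=i,Q=j) = P(P=i)·P(Q=j) for every cell.
  P(P=0)·P(Q=0) = 3/8 × 3/8 = 9/64, but P(P=0,Q=0) = 3/8 ✗

No, P and Q are not independent. Quantitatively, I(P;Q) > 0:

H(P) = -[(3/8)·log₂(3/8) + (5/8)·log₂(5/8)]
  = 0.5306 + 0.4238
  = 0.9544 bits
H(Q) = -[(3/8)·log₂(3/8) + (5/8)·log₂(5/8)]
  = 0.5306 + 0.4238
  = 0.9544 bits
H(P,Q) = -[(3/8)·log₂(3/8) + (5/8)·log₂(5/8)]
  = 0.5306 + 0.4238
  = 0.9544 bits
I(P;Q) = H(P) + H(Q) - H(P,Q) = 0.9544 + 0.9544 - 0.9544 = 0.9544 bits > 0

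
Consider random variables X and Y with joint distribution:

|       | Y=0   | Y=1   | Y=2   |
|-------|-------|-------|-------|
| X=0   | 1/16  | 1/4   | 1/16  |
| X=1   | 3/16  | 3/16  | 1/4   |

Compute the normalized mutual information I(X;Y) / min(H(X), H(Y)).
Marginal P(X) (row sums):
  P(X=0) = 1/16 + 1/4 + 1/16 = 3/8
  P(X=1) = 3/16 + 3/16 + 1/4 = 5/8
Marginal P(Y) (column sums):
  P(Y=0) = 1/16 + 3/16 = 1/4
  P(Y=1) = 1/4 + 3/16 = 7/16
  P(Y=2) = 1/16 + 1/4 = 5/16

H(X) = -[(3/8)·log₂(3/8) + (5/8)·log₂(5/8)]
  = 0.5306 + 0.4238
  = 0.9544 bits
H(Y) = -[(1/4)·log₂(1/4) + (7/16)·log₂(7/16) + (5/16)·log₂(5/16)]
  = 0.5000 + 0.5218 + 0.5244
  = 1.5462 bits
H(X,Y) = -[(1/16)·log₂(1/16) + (1/4)·log₂(1/4) + (1/16)·log₂(1/16) + (3/16)·log₂(3/16) + (3/16)·log₂(3/16) + (1/4)·log₂(1/4)]
  = 0.2500 + 0.5000 + 0.2500 + 0.4528 + 0.4528 + 0.5000
  = 2.4056 bits

I(X;Y) = H(X) + H(Y) - H(X,Y)
  = 0.9544 + 1.5462 - 2.4056
  = 0.0950 bits

min(H(X), H(Y)) = min(0.9544, 1.5462) = 0.9544 bits
Normalized MI = 0.0950 / 0.9544 = 0.0995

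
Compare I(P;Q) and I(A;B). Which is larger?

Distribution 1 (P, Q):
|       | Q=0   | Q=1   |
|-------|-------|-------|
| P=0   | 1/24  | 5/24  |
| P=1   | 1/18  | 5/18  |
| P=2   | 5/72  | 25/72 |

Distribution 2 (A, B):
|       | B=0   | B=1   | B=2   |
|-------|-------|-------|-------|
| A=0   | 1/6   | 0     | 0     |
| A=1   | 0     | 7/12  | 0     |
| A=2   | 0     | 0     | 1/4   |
Distribution 1 (P, Q):
Marginal P(P) (row sums):
  P(P=0) = 1/24 + 5/24 = 1/4
  P(P=1) = 1/18 + 5/18 = 1/3
  P(P=2) = 5/72 + 25/72 = 5/12
Marginal P(Q) (column sums):
  P(Q=0) = 1/24 + 1/18 + 5/72 = 1/6
  P(Q=1) = 5/24 + 5/18 + 25/72 = 5/6

H(P) = -[(1/4)·log₂(1/4) + (1/3)·log₂(1/3) + (5/12)·log₂(5/12)]
  = 0.5000 + 0.5283 + 0.5263
  = 1.5546 bits
H(Q) = -[(1/6)·log₂(1/6) + (5/6)·log₂(5/6)]
  = 0.4308 + 0.2192
  = 0.6500 bits
H(P,Q) = -[(1/24)·log₂(1/24) + (5/24)·log₂(5/24) + (1/18)·log₂(1/18) + (5/18)·log₂(5/18) + (5/72)·log₂(5/72) + (25/72)·log₂(25/72)]
  = 0.1910 + 0.4715 + 0.2317 + 0.5133 + 0.2672 + 0.5299
  = 2.2046 bits

I(P;Q) = H(P) + H(Q) - H(P,Q)
  = 1.5546 + 0.6500 - 2.2046
  = 0.0000 bits

Distribution 2 (A, B):
Marginal P(A) (row sums):
  P(A=0) = 1/6 + 0 + 0 = 1/6
  P(A=1) = 0 + 7/12 + 0 = 7/12
  P(A=2) = 0 + 0 + 1/4 = 1/4
Marginal P(B) (column sums):
  P(B=0) = 1/6 + 0 + 0 = 1/6
  P(B=1) = 0 + 7/12 + 0 = 7/12
  P(B=2) = 0 + 0 + 1/4 = 1/4

H(A) = -[(1/6)·log₂(1/6) + (7/12)·log₂(7/12) + (1/4)·log₂(1/4)]
  = 0.4308 + 0.4536 + 0.5000
  = 1.3844 bits
H(B) = -[(1/6)·log₂(1/6) + (7/12)·log₂(7/12) + (1/4)·log₂(1/4)]
  = 0.4308 + 0.4536 + 0.5000
  = 1.3844 bits
H(A,B) = -[(1/6)·log₂(1/6) + (7/12)·log₂(7/12) + (1/4)·log₂(1/4)]
  = 0.4308 + 0.4536 + 0.5000
  = 1.3844 bits

I(A;B) = H(A) + H(B) - H(A,B)
  = 1.3844 + 1.3844 - 1.3844
  = 1.3844 bits

I(A;B) = 1.3844 bits > I(P;Q) = 0.0000 bits, so (A, B) has the higher mutual information (stronger dependence).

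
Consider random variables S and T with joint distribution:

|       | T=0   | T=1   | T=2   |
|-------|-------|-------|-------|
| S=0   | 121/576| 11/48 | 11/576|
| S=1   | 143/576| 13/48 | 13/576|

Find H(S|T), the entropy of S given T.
Marginal P(T) (column sums):
  P(T=0) = 121/576 + 143/576 = 11/24
  P(T=1) = 11/48 + 13/48 = 1/2
  P(T=2) = 11/576 + 13/576 = 1/24

H(S|T) = -Σ P(S,T)·log₂ P(S|T), where P(S|T) = P(S,T) / P(T)
  (S=0,T=0): P(S|T) = (121/576)/(11/24) = 11/24;  -(121/576)·log₂(11/24) = 0.2364
  (S=0,T=1): P(S|T) = (11/48)/(1/2) = 11/24;  -(11/48)·log₂(11/24) = 0.2579
  (S=0,T=2): P(S|T) = (11/576)/(1/24) = 11/24;  -(11/576)·log₂(11/24) = 0.0215
  (S=1,T=0): P(S|T) = (143/576)/(11/24) = 13/24;  -(143/576)·log₂(13/24) = 0.2196
  (S=1,T=1): P(S|T) = (13/48)/(1/2) = 13/24;  -(13/48)·log₂(13/24) = 0.2396
  (S=1,T=2): P(S|T) = (13/576)/(1/24) = 13/24;  -(13/576)·log₂(13/24) = 0.0200
H(S|T) = 0.2364 + 0.2579 + 0.0215 + 0.2196 + 0.2396 + 0.0200
  = 0.9950 bits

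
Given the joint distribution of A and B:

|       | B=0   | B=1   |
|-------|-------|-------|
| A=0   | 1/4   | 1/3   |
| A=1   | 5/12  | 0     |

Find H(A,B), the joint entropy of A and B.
H(A,B) = -Σ P(A,B) log₂ P(A,B), summed over the non-zero cells:
H(A,B) = -[(1/4)·log₂(1/4) + (1/3)·log₂(1/3) + (5/12)·log₂(5/12)]
  = 0.5000 + 0.5283 + 0.5263
  = 1.5546 bits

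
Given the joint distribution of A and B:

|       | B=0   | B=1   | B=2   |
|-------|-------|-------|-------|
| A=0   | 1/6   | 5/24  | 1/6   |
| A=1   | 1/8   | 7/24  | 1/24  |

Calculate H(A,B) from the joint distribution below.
H(A,B) = -Σ P(A,B) log₂ P(A,B), summed over the non-zero cells:
H(A,B) = -[(1/6)·log₂(1/6) + (5/24)·log₂(5/24) + (1/6)·log₂(1/6) + (1/8)·log₂(1/8) + (7/24)·log₂(7/24) + (1/24)·log₂(1/24)]
  = 0.4308 + 0.4715 + 0.4308 + 0.3750 + 0.5185 + 0.1910
  = 2.4176 bits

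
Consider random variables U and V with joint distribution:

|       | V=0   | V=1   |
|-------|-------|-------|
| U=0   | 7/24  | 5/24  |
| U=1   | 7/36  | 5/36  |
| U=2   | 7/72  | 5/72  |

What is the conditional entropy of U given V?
Marginal P(V) (column sums):
  P(V=0) = 7/24 + 7/36 + 7/72 = 7/12
  P(V=1) = 5/24 + 5/36 + 5/72 = 5/12

H(U|V) = -Σ P(U,V)·log₂ P(U|V), where P(U|V) = P(U,V) / P(V)
  (U=0,V=0): P(U|V) = (7/24)/(7/12) = 1/2;  -(7/24)·log₂(1/2) = 0.2917
  (U=0,V=1): P(U|V) = (5/24)/(5/12) = 1/2;  -(5/24)·log₂(1/2) = 0.2083
  (U=1,V=0): P(U|V) = (7/36)/(7/12) = 1/3;  -(7/36)·log₂(1/3) = 0.3082
  (U=1,V=1): P(U|V) = (5/36)/(5/12) = 1/3;  -(5/36)·log₂(1/3) = 0.2201
  (U=2,V=0): P(U|V) = (7/72)/(7/12) = 1/6;  -(7/72)·log₂(1/6) = 0.2513
  (U=2,V=1): P(U|V) = (5/72)/(5/12) = 1/6;  -(5/72)·log₂(1/6) = 0.1795
H(U|V) = 0.2917 + 0.2083 + 0.3082 + 0.2201 + 0.2513 + 0.1795
  = 1.4591 bits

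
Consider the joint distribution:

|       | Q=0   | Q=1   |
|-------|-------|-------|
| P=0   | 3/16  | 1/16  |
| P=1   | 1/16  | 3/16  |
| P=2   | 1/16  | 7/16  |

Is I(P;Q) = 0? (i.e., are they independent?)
Marginal P(P) (row sums):
  P(P=0) = 3/16 + 1/16 = 1/4
  P(P=1) = 1/16 + 3/16 = 1/4
  P(P=2) = 1/16 + 7/16 = 1/2
Marginal P(Q) (column sums):
  P(Q=0) = 3/16 + 1/16 + 1/16 = 5/16
  P(Q=1) = 1/16 + 3/16 + 7/16 = 11/16

P and Q are independent iff P(P=i,Q=j) = P(P=i)·P(Q=j) for every cell.
  P(P=0)·P(Q=0) = 1/4 × 5/16 = 5/64, but P(P=0,Q=0) = 3/16 ✗

No, P and Q are not independent. Quantitatively, I(P;Q) > 0:

H(P) = -[(1/4)·log₂(1/4) + (1/4)·log₂(1/4) + (1/2)·log₂(1/2)]
  = 0.5000 + 0.5000 + 0.5000
  = 1.5000 bits
H(Q) = -[(5/16)·log₂(5/16) + (11/16)·log₂(11/16)]
  = 0.5244 + 0.3716
  = 0.8960 bits
H(P,Q) = -[(3/16)·log₂(3/16) + (1/16)·log₂(1/16) + (1/16)·log₂(1/16) + (3/16)·log₂(3/16) + (1/16)·log₂(1/16) + (7/16)·log₂(7/16)]
  = 0.4528 + 0.2500 + 0.2500 + 0.4528 + 0.2500 + 0.5218
  = 2.1774 bits
I(P;Q) = H(P) + H(Q) - H(P,Q) = 1.5000 + 0.8960 - 2.1774 = 0.2186 bits > 0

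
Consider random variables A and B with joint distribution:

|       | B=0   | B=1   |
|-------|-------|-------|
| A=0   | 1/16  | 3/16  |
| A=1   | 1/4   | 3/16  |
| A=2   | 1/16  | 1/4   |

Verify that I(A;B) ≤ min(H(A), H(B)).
Marginal P(A) (row sums):
  P(A=0) = 1/16 + 3/16 = 1/4
  P(A=1) = 1/4 + 3/16 = 7/16
  P(A=2) = 1/16 + 1/4 = 5/16
Marginal P(B) (column sums):
  P(B=0) = 1/16 + 1/4 + 1/16 = 3/8
  P(B=1) = 3/16 + 3/16 + 1/4 = 5/8

H(A) = -[(1/4)·log₂(1/4) + (7/16)·log₂(7/16) + (5/16)·log₂(5/16)]
  = 0.5000 + 0.5218 + 0.5244
  = 1.5462 bits
H(B) = -[(3/8)·log₂(3/8) + (5/8)·log₂(5/8)]
  = 0.5306 + 0.4238
  = 0.9544 bits
H(A,B) = -[(1/16)·log₂(1/16) + (3/16)·log₂(3/16) + (1/4)·log₂(1/4) + (3/16)·log₂(3/16) + (1/16)·log₂(1/16) + (1/4)·log₂(1/4)]
  = 0.2500 + 0.4528 + 0.5000 + 0.4528 + 0.2500 + 0.5000
  = 2.4056 bits

I(A;B) = H(A) + H(B) - H(A,B)
  = 1.5462 + 0.9544 - 2.4056
  = 0.0950 bits

min(H(A), H(B)) = min(1.5462, 0.9544) = 0.9544 bits
Since 0.0950 ≤ 0.9544, the bound is satisfied ✓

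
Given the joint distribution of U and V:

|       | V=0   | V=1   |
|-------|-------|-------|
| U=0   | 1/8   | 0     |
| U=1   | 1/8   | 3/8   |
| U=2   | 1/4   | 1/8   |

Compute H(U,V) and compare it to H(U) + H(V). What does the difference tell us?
Marginal P(U) (row sums):
  P(U=0) = 1/8 + 0 = 1/8
  P(U=1) = 1/8 + 3/8 = 1/2
  P(U=2) = 1/4 + 1/8 = 3/8
Marginal P(V) (column sums):
  P(V=0) = 1/8 + 1/8 + 1/4 = 1/2
  P(V=1) = 0 + 3/8 + 1/8 = 1/2

H(U,V) = -[(1/8)·log₂(1/8) + (1/8)·log₂(1/8) + (3/8)·log₂(3/8) + (1/4)·log₂(1/4) + (1/8)·log₂(1/8)]
  = 0.3750 + 0.3750 + 0.5306 + 0.5000 + 0.3750
  = 2.1556 bits
H(U) = -[(1/8)·log₂(1/8) + (1/2)·log₂(1/2) + (3/8)·log₂(3/8)]
  = 0.3750 + 0.5000 + 0.5306
  = 1.4056 bits
H(V) = -[(1/2)·log₂(1/2) + (1/2)·log₂(1/2)]
  = 0.5000 + 0.5000
  = 1.0000 bits

H(U) + H(V) = 1.4056 + 1.0000 = 2.4056 bits
Difference: H(U) + H(V) - H(U,V) = 2.4056 - 2.1556 = 0.2500 bits = I(U;V)

The difference is the mutual information; it is positive here, so U and V are dependent (knowing one reduces uncertainty about the other by 0.2500 bits).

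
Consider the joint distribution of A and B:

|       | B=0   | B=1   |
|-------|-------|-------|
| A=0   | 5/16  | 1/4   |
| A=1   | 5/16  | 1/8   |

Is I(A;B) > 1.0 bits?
Marginal P(A) (row sums):
  P(A=0) = 5/16 + 1/4 = 9/16
  P(A=1) = 5/16 + 1/8 = 7/16
Marginal P(B) (column sums):
  P(B=0) = 5/16 + 5/16 = 5/8
  P(B=1) = 1/4 + 1/8 = 3/8

H(A) = -[(9/16)·log₂(9/16) + (7/16)·log₂(7/16)]
  = 0.4669 + 0.5218
  = 0.9887 bits
H(B) = -[(5/8)·log₂(5/8) + (3/8)·log₂(3/8)]
  = 0.4238 + 0.5306
  = 0.9544 bits
H(A,B) = -[(5/16)·log₂(5/16) + (1/4)·log₂(1/4) + (5/16)·log₂(5/16) + (1/8)·log₂(1/8)]
  = 0.5244 + 0.5000 + 0.5244 + 0.3750
  = 1.9238 bits

I(A;B) = H(A) + H(B) - H(A,B)
  = 0.9887 + 0.9544 - 1.9238
  = 0.0193 bits

No. I(A;B) = 0.0193 bits, which is ≤ 1.0 bits.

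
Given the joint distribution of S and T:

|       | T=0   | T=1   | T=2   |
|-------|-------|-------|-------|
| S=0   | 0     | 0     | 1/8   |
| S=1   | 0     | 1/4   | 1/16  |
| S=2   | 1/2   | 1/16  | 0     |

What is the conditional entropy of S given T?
Marginal P(T) (column sums):
  P(T=0) = 0 + 0 + 1/2 = 1/2
  P(T=1) = 0 + 1/4 + 1/16 = 5/16
  P(T=2) = 1/8 + 1/16 + 0 = 3/16

H(S|T) = -Σ P(S,T)·log₂ P(S|T), where P(S|T) = P(S,T) / P(T)
  (cells with P(S,T) = 0 contribute 0)
  (S=0,T=2): P(S|T) = (1/8)/(3/16) = 2/3;  -(1/8)·log₂(2/3) = 0.0731
  (S=1,T=1): P(S|T) = (1/4)/(5/16) = 4/5;  -(1/4)·log₂(4/5) = 0.0805
  (S=1,T=2): P(S|T) = (1/16)/(3/16) = 1/3;  -(1/16)·log₂(1/3) = 0.0991
  (S=2,T=0): P(S|T) = (1/2)/(1/2) = 1;  -(1/2)·log₂(1) = 0.0000
  (S=2,T=1): P(S|T) = (1/16)/(5/16) = 1/5;  -(1/16)·log₂(1/5) = 0.1451
H(S|T) = 0.0731 + 0.0805 + 0.0991 + 0.0000 + 0.1451
  = 0.3978 bits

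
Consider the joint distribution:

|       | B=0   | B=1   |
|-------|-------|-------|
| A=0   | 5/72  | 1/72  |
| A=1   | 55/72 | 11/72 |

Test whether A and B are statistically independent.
Marginal P(A) (row sums):
  P(A=0) = 5/72 + 1/72 = 1/12
  P(A=1) = 55/72 + 11/72 = 11/12
Marginal P(B) (column sums):
  P(B=0) = 5/72 + 55/72 = 5/6
  P(B=1) = 1/72 + 11/72 = 1/6

A and B are independent iff P(A=i,B=j) = P(A=i)·P(B=j) for every cell.
  P(A=0)·P(B=0) = 1/12 × 5/6 = 5/72 = P(A=0,B=0) ✓
  P(A=0)·P(B=1) = 1/12 × 1/6 = 1/72 = P(A=0,B=1) ✓
  P(A=1)·P(B=0) = 11/12 × 5/6 = 55/72 = P(A=1,B=0) ✓
  P(A=1)·P(B=1) = 11/12 × 1/6 = 11/72 = P(A=1,B=1) ✓

Yes, A and B are independent: every cell factors, so I(A;B) = 0 bits.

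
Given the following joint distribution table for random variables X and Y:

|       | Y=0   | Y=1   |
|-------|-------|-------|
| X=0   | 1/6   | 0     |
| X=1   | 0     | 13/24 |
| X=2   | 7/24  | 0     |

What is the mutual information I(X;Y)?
Marginal P(X) (row sums):
  P(X=0) = 1/6 + 0 = 1/6
  P(X=1) = 0 + 13/24 = 13/24
  P(X=2) = 7/24 + 0 = 7/24
Marginal P(Y) (column sums):
  P(Y=0) = 1/6 + 0 + 7/24 = 11/24
  P(Y=1) = 0 + 13/24 + 0 = 13/24

H(X) = -[(1/6)·log₂(1/6) + (13/24)·log₂(13/24) + (7/24)·log₂(7/24)]
  = 0.4308 + 0.4791 + 0.5185
  = 1.4284 bits
H(Y) = -[(11/24)·log₂(11/24) + (13/24)·log₂(13/24)]
  = 0.5159 + 0.4791
  = 0.9950 bits
H(X,Y) = -[(1/6)·log₂(1/6) + (13/24)·log₂(13/24) + (7/24)·log₂(7/24)]
  = 0.4308 + 0.4791 + 0.5185
  = 1.4284 bits

I(X;Y) = H(X) + H(Y) - H(X,Y)
  = 1.4284 + 0.9950 - 1.4284
  = 0.9950 bits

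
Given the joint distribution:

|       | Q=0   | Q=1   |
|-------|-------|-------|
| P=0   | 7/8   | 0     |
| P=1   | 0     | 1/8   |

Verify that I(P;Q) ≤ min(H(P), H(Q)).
Marginal P(P) (row sums):
  P(P=0) = 7/8 + 0 = 7/8
  P(P=1) = 0 + 1/8 = 1/8
Marginal P(Q) (column sums):
  P(Q=0) = 7/8 + 0 = 7/8
  P(Q=1) = 0 + 1/8 = 1/8

H(P) = -[(7/8)·log₂(7/8) + (1/8)·log₂(1/8)]
  = 0.1686 + 0.3750
  = 0.5436 bits
H(Q) = -[(7/8)·log₂(7/8) + (1/8)·log₂(1/8)]
  = 0.1686 + 0.3750
  = 0.5436 bits
H(P,Q) = -[(7/8)·log₂(7/8) + (1/8)·log₂(1/8)]
  = 0.1686 + 0.3750
  = 0.5436 bits

I(P;Q) = H(P) + H(Q) - H(P,Q)
  = 0.5436 + 0.5436 - 0.5436
  = 0.5436 bits

min(H(P), H(Q)) = min(0.5436, 0.5436) = 0.5436 bits
Since 0.5436 ≤ 0.5436, the bound is satisfied ✓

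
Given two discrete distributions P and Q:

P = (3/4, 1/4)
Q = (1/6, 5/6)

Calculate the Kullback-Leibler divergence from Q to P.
D(P||Q) = Σ P(i) log₂(P(i)/Q(i))
  i=0: (3/4) × log₂((3/4)/(1/6)) = (3/4) × log₂(9/2) = 1.6274
  i=1: (1/4) × log₂((1/4)/(5/6)) = (1/4) × log₂(3/10) = -0.4342
D(P||Q) = 1.6274 - 0.4342
  = 1.1932 bits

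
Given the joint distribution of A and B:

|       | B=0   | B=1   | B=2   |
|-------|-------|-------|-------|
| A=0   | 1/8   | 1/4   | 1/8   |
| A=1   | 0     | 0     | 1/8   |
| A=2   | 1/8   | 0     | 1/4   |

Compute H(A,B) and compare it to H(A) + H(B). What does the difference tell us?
Marginal P(A) (row sums):
  P(A=0) = 1/8 + 1/4 + 1/8 = 1/2
  P(A=1) = 0 + 0 + 1/8 = 1/8
  P(A=2) = 1/8 + 0 + 1/4 = 3/8
Marginal P(B) (column sums):
  P(B=0) = 1/8 + 0 + 1/8 = 1/4
  P(B=1) = 1/4 + 0 + 0 = 1/4
  P(B=2) = 1/8 + 1/8 + 1/4 = 1/2

H(A,B) = -[(1/8)·log₂(1/8) + (1/4)·log₂(1/4) + (1/8)·log₂(1/8) + (1/8)·log₂(1/8) + (1/8)·log₂(1/8) + (1/4)·log₂(1/4)]
  = 0.3750 + 0.5000 + 0.3750 + 0.3750 + 0.3750 + 0.5000
  = 2.5000 bits
H(A) = -[(1/2)·log₂(1/2) + (1/8)·log₂(1/8) + (3/8)·log₂(3/8)]
  = 0.5000 + 0.3750 + 0.5306
  = 1.4056 bits
H(B) = -[(1/4)·log₂(1/4) + (1/4)·log₂(1/4) + (1/2)·log₂(1/2)]
  = 0.5000 + 0.5000 + 0.5000
  = 1.5000 bits

H(A) + H(B) = 1.4056 + 1.5000 = 2.9056 bits
Difference: H(A) + H(B) - H(A,B) = 2.9056 - 2.5000 = 0.4056 bits = I(A;B)

The difference is the mutual information; it is positive here, so A and B are dependent (knowing one reduces uncertainty about the other by 0.4056 bits).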